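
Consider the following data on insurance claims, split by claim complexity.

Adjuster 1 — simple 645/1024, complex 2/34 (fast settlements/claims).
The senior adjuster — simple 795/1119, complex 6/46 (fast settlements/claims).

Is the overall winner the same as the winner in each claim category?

Yes

Simple: Adjuster 1 645/1024 = 63.0%, the senior adjuster 795/1119 = 71.0% → the senior adjuster
Complex: Adjuster 1 2/34 = 5.9%, the senior adjuster 6/46 = 13.0% → the senior adjuster
Overall: Adjuster 1 647/1058 = 61.2%, the senior adjuster 801/1165 = 68.8% → the senior adjuster
The senior adjuster wins overall and in every claim group — no reversal.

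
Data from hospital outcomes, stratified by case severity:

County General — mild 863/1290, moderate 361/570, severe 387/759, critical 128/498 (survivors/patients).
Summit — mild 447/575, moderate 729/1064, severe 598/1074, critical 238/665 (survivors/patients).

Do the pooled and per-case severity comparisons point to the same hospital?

Yes

Mild: County General 863/1290 = 66.9%, Summit 447/575 = 77.7% → Summit
Moderate: County General 361/570 = 63.3%, Summit 729/1064 = 68.5% → Summit
Severe: County General 387/759 = 51.0%, Summit 598/1074 = 55.7% → Summit
Critical: County General 128/498 = 25.7%, Summit 238/665 = 35.8% → Summit
Overall: County General 1739/3117 = 55.8%, Summit 2012/3378 = 59.6% → Summit
Summit wins overall and in every case group — no reversal.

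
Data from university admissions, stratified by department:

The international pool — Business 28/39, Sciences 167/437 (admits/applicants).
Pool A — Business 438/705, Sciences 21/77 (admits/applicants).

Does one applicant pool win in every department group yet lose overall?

Yes

Business: the international pool 28/39 = 71.8%, Pool A 438/705 = 62.1% → the international pool
Sciences: the international pool 167/437 = 38.2%, Pool A 21/77 = 27.3% → the international pool
Overall: the international pool 195/476 = 41.0%, Pool A 459/782 = 58.7% → Pool A
The international pool wins each department group but Pool A wins overall — the comparison reverses. The international pool's applicants skew toward Sciences, which has a lower base rate.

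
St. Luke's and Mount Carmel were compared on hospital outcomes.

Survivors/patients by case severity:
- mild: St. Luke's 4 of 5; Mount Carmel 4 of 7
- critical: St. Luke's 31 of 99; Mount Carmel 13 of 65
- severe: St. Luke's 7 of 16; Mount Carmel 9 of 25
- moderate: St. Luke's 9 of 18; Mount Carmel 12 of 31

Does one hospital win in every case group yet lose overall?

Mild: St. Luke's 4/5 = 80.0%, Mount Carmel 4/7 = 57.1% → St. Luke's
Critical: St. Luke's 31/99 = 31.3%, Mount Carmel 13/65 = 20.0% → St. Luke's
Severe: St. Luke's 7/16 = 43.8%, Mount Carmel 9/25 = 36.0% → St. Luke's
Moderate: St. Luke's 9/18 = 50.0%, Mount Carmel 12/31 = 38.7% → St. Luke's
Overall: St. Luke's 51/138 = 37.0%, Mount Carmel 38/128 = 29.7% → St. Luke's
St. Luke's wins overall and in every case group — no reversal.

No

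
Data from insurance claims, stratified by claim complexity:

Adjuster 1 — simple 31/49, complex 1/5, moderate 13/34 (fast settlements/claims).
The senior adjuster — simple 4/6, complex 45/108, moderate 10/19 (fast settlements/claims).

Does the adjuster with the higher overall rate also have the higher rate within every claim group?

No

Simple: Adjuster 1 31/49 = 63.3%, the senior adjuster 4/6 = 66.7% → the senior adjuster
Complex: Adjuster 1 1/5 = 20.0%, the senior adjuster 45/108 = 41.7% → the senior adjuster
Moderate: Adjuster 1 13/34 = 38.2%, the senior adjuster 10/19 = 52.6% → the senior adjuster
Overall: Adjuster 1 45/88 = 51.1%, the senior adjuster 59/133 = 44.4% → Adjuster 1
The senior adjuster wins each claim group but Adjuster 1 wins overall — the comparison reverses. The senior adjuster's claims skew toward complex, which has a lower base rate.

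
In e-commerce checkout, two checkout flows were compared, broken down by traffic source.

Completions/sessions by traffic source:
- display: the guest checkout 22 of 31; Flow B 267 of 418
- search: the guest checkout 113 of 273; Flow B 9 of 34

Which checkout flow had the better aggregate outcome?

Display: the guest checkout 22/31 = 71.0%, Flow B 267/418 = 63.9% → the guest checkout
Search: the guest checkout 113/273 = 41.4%, Flow B 9/34 = 26.5% → the guest checkout
Overall: the guest checkout 135/304 = 44.4%, Flow B 276/452 = 61.1% → Flow B
(The guest checkout wins every traffic group but Flow B wins overall — the guest checkout's sessions skew toward the low-rate search group.)

Flow B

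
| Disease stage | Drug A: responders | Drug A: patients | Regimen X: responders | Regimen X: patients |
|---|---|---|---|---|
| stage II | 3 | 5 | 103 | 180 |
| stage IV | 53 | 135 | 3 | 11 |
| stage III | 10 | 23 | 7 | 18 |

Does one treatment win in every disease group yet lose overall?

Yes

Stage II: Drug A 3/5 = 60.0%, Regimen X 103/180 = 57.2% → Drug A
Stage IV: Drug A 53/135 = 39.3%, Regimen X 3/11 = 27.3% → Drug A
Stage III: Drug A 10/23 = 43.5%, Regimen X 7/18 = 38.9% → Drug A
Overall: Drug A 66/163 = 40.5%, Regimen X 113/209 = 54.1% → Regimen X
Drug A wins each disease group but Regimen X wins overall — the comparison reverses. Drug A's patients skew toward stage IV, which has a lower base rate.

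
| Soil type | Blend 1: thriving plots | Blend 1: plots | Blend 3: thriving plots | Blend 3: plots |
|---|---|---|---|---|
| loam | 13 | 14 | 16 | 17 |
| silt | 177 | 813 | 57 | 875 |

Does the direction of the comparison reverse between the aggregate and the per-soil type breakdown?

No

Loam: Blend 1 13/14 = 92.9%, Blend 3 16/17 = 94.1% → Blend 3
Silt: Blend 1 177/813 = 21.8%, Blend 3 57/875 = 6.5% → Blend 1
Overall: Blend 1 190/827 = 23.0%, Blend 3 73/892 = 8.2% → Blend 1
Neither sweeps: Blend 1 wins 1 of 2 groups, Blend 3 wins 1. Blend 1 wins overall but not every group — no Simpson reversal.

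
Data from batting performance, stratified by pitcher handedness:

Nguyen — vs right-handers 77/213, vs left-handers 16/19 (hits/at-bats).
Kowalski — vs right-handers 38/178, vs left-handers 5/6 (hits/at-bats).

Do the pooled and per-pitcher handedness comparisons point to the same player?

Vs right-handers: Nguyen 77/213 = 36.2%, Kowalski 38/178 = 21.3% → Nguyen
Vs left-handers: Nguyen 16/19 = 84.2%, Kowalski 5/6 = 83.3% → Nguyen
Overall: Nguyen 93/232 = 40.1%, Kowalski 43/184 = 23.4% → Nguyen
Nguyen wins overall and in every pitcher group — no reversal.

Yes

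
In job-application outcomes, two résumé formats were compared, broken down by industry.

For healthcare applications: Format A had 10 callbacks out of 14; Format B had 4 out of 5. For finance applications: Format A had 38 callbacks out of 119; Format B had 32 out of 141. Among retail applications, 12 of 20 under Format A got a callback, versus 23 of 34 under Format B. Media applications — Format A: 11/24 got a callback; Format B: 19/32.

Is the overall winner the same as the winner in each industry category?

Healthcare: Format A 10/14 = 71.4%, Format B 4/5 = 80.0% → Format B
Finance: Format A 38/119 = 31.9%, Format B 32/141 = 22.7% → Format A
Retail: Format A 12/20 = 60.0%, Format B 23/34 = 67.6% → Format B
Media: Format A 11/24 = 45.8%, Format B 19/32 = 59.4% → Format B
Overall: Format A 71/177 = 40.1%, Format B 78/212 = 36.8% → Format A
Neither sweeps: Format A wins 1 of 4 groups, Format B wins 3. Format A wins overall but not every group — no Simpson reversal.

No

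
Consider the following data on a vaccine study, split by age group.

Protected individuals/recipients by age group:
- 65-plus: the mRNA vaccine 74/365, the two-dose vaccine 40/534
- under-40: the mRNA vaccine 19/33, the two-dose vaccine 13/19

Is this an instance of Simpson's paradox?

65-plus: the mRNA vaccine 74/365 = 20.3%, the two-dose vaccine 40/534 = 7.5% → the mRNA vaccine
Under-40: the mRNA vaccine 19/33 = 57.6%, the two-dose vaccine 13/19 = 68.4% → the two-dose vaccine
Overall: the mRNA vaccine 93/398 = 23.4%, the two-dose vaccine 53/553 = 9.6% → the mRNA vaccine
Neither sweeps: the mRNA vaccine wins 1 of 2 groups, the two-dose vaccine wins 1. The mRNA vaccine wins overall but not every group — no Simpson reversal.

No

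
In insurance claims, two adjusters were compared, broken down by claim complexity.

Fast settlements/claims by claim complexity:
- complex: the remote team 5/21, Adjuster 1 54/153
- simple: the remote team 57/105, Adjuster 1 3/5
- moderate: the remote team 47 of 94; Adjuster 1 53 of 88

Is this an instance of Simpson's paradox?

Yes

Complex: the remote team 5/21 = 23.8%, Adjuster 1 54/153 = 35.3% → Adjuster 1
Simple: the remote team 57/105 = 54.3%, Adjuster 1 3/5 = 60.0% → Adjuster 1
Moderate: the remote team 47/94 = 50.0%, Adjuster 1 53/88 = 60.2% → Adjuster 1
Overall: the remote team 109/220 = 49.5%, Adjuster 1 110/246 = 44.7% → the remote team
Adjuster 1 wins each claim group but the remote team wins overall — the comparison reverses. Adjuster 1's claims skew toward complex, which has a lower base rate.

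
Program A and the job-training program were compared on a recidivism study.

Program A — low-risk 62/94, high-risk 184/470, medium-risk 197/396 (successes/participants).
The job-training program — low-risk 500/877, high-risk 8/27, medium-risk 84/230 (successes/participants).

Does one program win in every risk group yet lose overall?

Low-risk: Program A 62/94 = 66.0%, the job-training program 500/877 = 57.0% → Program A
High-risk: Program A 184/470 = 39.1%, the job-training program 8/27 = 29.6% → Program A
Medium-risk: Program A 197/396 = 49.7%, the job-training program 84/230 = 36.5% → Program A
Overall: Program A 443/960 = 46.1%, the job-training program 592/1134 = 52.2% → the job-training program
Program A wins each risk group but the job-training program wins overall — the comparison reverses. Program A's participants skew toward high-risk, which has a lower base rate.

Yes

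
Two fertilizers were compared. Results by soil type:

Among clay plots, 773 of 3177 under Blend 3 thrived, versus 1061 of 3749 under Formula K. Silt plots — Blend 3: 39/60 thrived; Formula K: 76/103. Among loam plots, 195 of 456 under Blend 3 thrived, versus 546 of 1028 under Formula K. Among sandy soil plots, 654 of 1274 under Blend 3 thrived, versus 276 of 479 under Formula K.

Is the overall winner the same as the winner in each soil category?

Clay: Blend 3 773/3177 = 24.3%, Formula K 1061/3749 = 28.3% → Formula K
Silt: Blend 3 39/60 = 65.0%, Formula K 76/103 = 73.8% → Formula K
Loam: Blend 3 195/456 = 42.8%, Formula K 546/1028 = 53.1% → Formula K
Sandy soil: Blend 3 654/1274 = 51.3%, Formula K 276/479 = 57.6% → Formula K
Overall: Blend 3 1661/4967 = 33.4%, Formula K 1959/5359 = 36.6% → Formula K
Formula K wins overall and in every soil group — no reversal.

Yes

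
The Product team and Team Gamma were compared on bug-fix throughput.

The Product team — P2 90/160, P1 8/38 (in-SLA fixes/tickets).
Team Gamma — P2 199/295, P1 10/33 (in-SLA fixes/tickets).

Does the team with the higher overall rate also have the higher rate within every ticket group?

Yes

P2: the Product team 90/160 = 56.2%, Team Gamma 199/295 = 67.5% → Team Gamma
P1: the Product team 8/38 = 21.1%, Team Gamma 10/33 = 30.3% → Team Gamma
Overall: the Product team 98/198 = 49.5%, Team Gamma 209/328 = 63.7% → Team Gamma
Team Gamma wins overall and in every ticket group — no reversal.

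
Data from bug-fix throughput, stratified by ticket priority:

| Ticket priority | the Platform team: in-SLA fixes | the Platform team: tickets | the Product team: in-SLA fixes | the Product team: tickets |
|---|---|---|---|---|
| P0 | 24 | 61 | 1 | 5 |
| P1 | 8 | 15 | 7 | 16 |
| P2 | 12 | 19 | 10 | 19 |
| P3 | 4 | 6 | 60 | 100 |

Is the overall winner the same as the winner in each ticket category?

P0: the Platform team 24/61 = 39.3%, the Product team 1/5 = 20.0% → the Platform team
P1: the Platform team 8/15 = 53.3%, the Product team 7/16 = 43.8% → the Platform team
P2: the Platform team 12/19 = 63.2%, the Product team 10/19 = 52.6% → the Platform team
P3: the Platform team 4/6 = 66.7%, the Product team 60/100 = 60.0% → the Platform team
Overall: the Platform team 48/101 = 47.5%, the Product team 78/140 = 55.7% → the Product team
The Platform team wins each ticket group but the Product team wins overall — the comparison reverses. The Platform team's tickets skew toward P0, which has a lower base rate.

No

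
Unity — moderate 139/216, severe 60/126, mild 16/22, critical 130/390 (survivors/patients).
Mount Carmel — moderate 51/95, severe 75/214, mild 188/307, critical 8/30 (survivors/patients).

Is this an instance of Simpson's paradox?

Yes

Moderate: Unity 139/216 = 64.4%, Mount Carmel 51/95 = 53.7% → Unity
Severe: Unity 60/126 = 47.6%, Mount Carmel 75/214 = 35.0% → Unity
Mild: Unity 16/22 = 72.7%, Mount Carmel 188/307 = 61.2% → Unity
Critical: Unity 130/390 = 33.3%, Mount Carmel 8/30 = 26.7% → Unity
Overall: Unity 345/754 = 45.8%, Mount Carmel 322/646 = 49.8% → Mount Carmel
Unity wins each case group but Mount Carmel wins overall — the comparison reverses. Unity's patients skew toward critical, which has a lower base rate.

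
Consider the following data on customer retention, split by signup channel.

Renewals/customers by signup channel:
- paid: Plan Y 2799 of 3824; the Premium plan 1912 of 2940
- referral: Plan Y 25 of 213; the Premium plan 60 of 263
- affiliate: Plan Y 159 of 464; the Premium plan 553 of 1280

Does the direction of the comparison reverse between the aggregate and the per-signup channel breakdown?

No

Paid: Plan Y 2799/3824 = 73.2%, the Premium plan 1912/2940 = 65.0% → Plan Y
Referral: Plan Y 25/213 = 11.7%, the Premium plan 60/263 = 22.8% → the Premium plan
Affiliate: Plan Y 159/464 = 34.3%, the Premium plan 553/1280 = 43.2% → the Premium plan
Overall: Plan Y 2983/4501 = 66.3%, the Premium plan 2525/4483 = 56.3% → Plan Y
Neither sweeps: Plan Y wins 1 of 3 groups, the Premium plan wins 2. Plan Y wins overall but not every group — no Simpson reversal.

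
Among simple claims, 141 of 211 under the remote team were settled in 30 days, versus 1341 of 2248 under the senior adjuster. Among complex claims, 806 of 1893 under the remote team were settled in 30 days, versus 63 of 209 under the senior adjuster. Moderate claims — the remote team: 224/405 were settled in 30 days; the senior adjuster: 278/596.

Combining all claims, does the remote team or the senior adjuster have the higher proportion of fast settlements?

the senior adjuster

Simple: the remote team 141/211 = 66.8%, the senior adjuster 1341/2248 = 59.7% → the remote team
Complex: the remote team 806/1893 = 42.6%, the senior adjuster 63/209 = 30.1% → the remote team
Moderate: the remote team 224/405 = 55.3%, the senior adjuster 278/596 = 46.6% → the remote team
Overall: the remote team 1171/2509 = 46.7%, the senior adjuster 1682/3053 = 55.1% → the senior adjuster
(The remote team wins every claim group but the senior adjuster wins overall — the remote team's claims skew toward the low-rate complex group.)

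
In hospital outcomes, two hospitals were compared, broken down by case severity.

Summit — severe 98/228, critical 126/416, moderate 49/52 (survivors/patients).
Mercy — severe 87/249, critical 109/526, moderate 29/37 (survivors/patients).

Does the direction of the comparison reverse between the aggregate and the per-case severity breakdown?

No

Severe: Summit 98/228 = 43.0%, Mercy 87/249 = 34.9% → Summit
Critical: Summit 126/416 = 30.3%, Mercy 109/526 = 20.7% → Summit
Moderate: Summit 49/52 = 94.2%, Mercy 29/37 = 78.4% → Summit
Overall: Summit 273/696 = 39.2%, Mercy 225/812 = 27.7% → Summit
Summit wins overall and in every case group — no reversal.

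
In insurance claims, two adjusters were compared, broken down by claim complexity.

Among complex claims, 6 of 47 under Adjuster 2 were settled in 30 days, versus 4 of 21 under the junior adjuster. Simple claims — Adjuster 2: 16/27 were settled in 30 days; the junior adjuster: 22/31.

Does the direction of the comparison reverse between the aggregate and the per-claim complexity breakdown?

Complex: Adjuster 2 6/47 = 12.8%, the junior adjuster 4/21 = 19.0% → the junior adjuster
Simple: Adjuster 2 16/27 = 59.3%, the junior adjuster 22/31 = 71.0% → the junior adjuster
Overall: Adjuster 2 22/74 = 29.7%, the junior adjuster 26/52 = 50.0% → the junior adjuster
The junior adjuster wins overall and in every claim group — no reversal.

No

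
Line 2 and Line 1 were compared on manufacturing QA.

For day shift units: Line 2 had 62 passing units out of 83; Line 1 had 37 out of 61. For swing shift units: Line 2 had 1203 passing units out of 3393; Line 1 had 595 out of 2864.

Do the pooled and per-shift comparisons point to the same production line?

Yes

Day shift: Line 2 62/83 = 74.7%, Line 1 37/61 = 60.7% → Line 2
Swing shift: Line 2 1203/3393 = 35.5%, Line 1 595/2864 = 20.8% → Line 2
Overall: Line 2 1265/3476 = 36.4%, Line 1 632/2925 = 21.6% → Line 2
Line 2 wins overall and in every shift group — no reversal.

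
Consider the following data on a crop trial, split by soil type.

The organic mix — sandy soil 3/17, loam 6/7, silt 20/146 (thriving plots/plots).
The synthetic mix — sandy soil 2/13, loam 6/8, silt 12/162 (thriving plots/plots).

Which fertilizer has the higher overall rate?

the organic mix

Sandy soil: the organic mix 3/17 = 17.6%, the synthetic mix 2/13 = 15.4% → the organic mix
Loam: the organic mix 6/7 = 85.7%, the synthetic mix 6/8 = 75.0% → the organic mix
Silt: the organic mix 20/146 = 13.7%, the synthetic mix 12/162 = 7.4% → the organic mix
Overall: the organic mix 29/170 = 17.1%, the synthetic mix 20/183 = 10.9% → the organic mix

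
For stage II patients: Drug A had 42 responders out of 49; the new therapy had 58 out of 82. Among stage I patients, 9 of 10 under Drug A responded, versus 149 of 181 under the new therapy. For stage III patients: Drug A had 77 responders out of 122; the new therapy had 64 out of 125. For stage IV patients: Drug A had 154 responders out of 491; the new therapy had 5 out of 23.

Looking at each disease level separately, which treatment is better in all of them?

Stage II: Drug A 42/49 = 85.7%, the new therapy 58/82 = 70.7% → Drug A
Stage I: Drug A 9/10 = 90.0%, the new therapy 149/181 = 82.3% → Drug A
Stage III: Drug A 77/122 = 63.1%, the new therapy 64/125 = 51.2% → Drug A
Stage IV: Drug A 154/491 = 31.4%, the new therapy 5/23 = 21.7% → Drug A
Drug A has the higher rate in all 4 groups.

Drug A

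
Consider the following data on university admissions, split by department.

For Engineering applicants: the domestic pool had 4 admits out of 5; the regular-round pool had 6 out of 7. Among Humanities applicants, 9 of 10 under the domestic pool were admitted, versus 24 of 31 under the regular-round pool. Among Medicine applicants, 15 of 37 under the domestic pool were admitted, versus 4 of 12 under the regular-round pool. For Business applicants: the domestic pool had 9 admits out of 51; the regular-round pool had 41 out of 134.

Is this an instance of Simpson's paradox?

Engineering: the domestic pool 4/5 = 80.0%, the regular-round pool 6/7 = 85.7% → the regular-round pool
Humanities: the domestic pool 9/10 = 90.0%, the regular-round pool 24/31 = 77.4% → the domestic pool
Medicine: the domestic pool 15/37 = 40.5%, the regular-round pool 4/12 = 33.3% → the domestic pool
Business: the domestic pool 9/51 = 17.6%, the regular-round pool 41/134 = 30.6% → the regular-round pool
Overall: the domestic pool 37/103 = 35.9%, the regular-round pool 75/184 = 40.8% → the regular-round pool
Neither sweeps: the domestic pool wins 2 of 4 groups, the regular-round pool wins 2. The regular-round pool wins overall but not every group — no Simpson reversal.

No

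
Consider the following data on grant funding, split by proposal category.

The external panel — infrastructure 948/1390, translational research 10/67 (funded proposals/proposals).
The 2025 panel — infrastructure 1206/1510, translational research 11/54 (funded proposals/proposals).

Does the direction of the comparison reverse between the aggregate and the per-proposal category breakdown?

No

Infrastructure: the external panel 948/1390 = 68.2%, the 2025 panel 1206/1510 = 79.9% → the 2025 panel
Translational research: the external panel 10/67 = 14.9%, the 2025 panel 11/54 = 20.4% → the 2025 panel
Overall: the external panel 958/1457 = 65.8%, the 2025 panel 1217/1564 = 77.8% → the 2025 panel
The 2025 panel wins overall and in every proposal group — no reversal.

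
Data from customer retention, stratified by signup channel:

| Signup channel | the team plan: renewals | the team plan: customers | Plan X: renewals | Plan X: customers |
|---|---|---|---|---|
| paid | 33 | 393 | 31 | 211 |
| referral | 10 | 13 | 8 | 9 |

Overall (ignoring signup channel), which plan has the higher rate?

Paid: the team plan 33/393 = 8.4%, Plan X 31/211 = 14.7% → Plan X
Referral: the team plan 10/13 = 76.9%, Plan X 8/9 = 88.9% → Plan X
Overall: the team plan 43/406 = 10.6%, Plan X 39/220 = 17.7% → Plan X

Plan X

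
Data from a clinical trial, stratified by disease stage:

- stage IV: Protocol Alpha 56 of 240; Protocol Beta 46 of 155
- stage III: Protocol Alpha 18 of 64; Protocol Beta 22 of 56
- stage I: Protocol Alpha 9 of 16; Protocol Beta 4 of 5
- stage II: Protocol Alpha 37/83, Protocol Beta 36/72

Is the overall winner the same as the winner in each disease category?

Yes

Stage IV: Protocol Alpha 56/240 = 23.3%, Protocol Beta 46/155 = 29.7% → Protocol Beta
Stage III: Protocol Alpha 18/64 = 28.1%, Protocol Beta 22/56 = 39.3% → Protocol Beta
Stage I: Protocol Alpha 9/16 = 56.2%, Protocol Beta 4/5 = 80.0% → Protocol Beta
Stage II: Protocol Alpha 37/83 = 44.6%, Protocol Beta 36/72 = 50.0% → Protocol Beta
Overall: Protocol Alpha 120/403 = 29.8%, Protocol Beta 108/288 = 37.5% → Protocol Beta
Protocol Beta wins overall and in every disease group — no reversal.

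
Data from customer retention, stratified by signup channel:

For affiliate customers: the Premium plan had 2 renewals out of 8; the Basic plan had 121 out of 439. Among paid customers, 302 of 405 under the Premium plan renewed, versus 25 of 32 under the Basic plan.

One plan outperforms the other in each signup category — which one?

Affiliate: the Premium plan 2/8 = 25.0%, the Basic plan 121/439 = 27.6% → the Basic plan
Paid: the Premium plan 302/405 = 74.6%, the Basic plan 25/32 = 78.1% → the Basic plan
The Basic plan has the higher rate in both groups.

the Basic plan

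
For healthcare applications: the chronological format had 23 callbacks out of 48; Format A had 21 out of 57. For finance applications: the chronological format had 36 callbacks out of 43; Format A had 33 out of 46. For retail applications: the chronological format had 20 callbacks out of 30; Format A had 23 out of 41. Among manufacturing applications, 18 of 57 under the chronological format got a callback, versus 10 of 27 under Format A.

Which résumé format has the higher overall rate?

Healthcare: the chronological format 23/48 = 47.9%, Format A 21/57 = 36.8% → the chronological format
Finance: the chronological format 36/43 = 83.7%, Format A 33/46 = 71.7% → the chronological format
Retail: the chronological format 20/30 = 66.7%, Format A 23/41 = 56.1% → the chronological format
Manufacturing: the chronological format 18/57 = 31.6%, Format A 10/27 = 37.0% → Format A
Overall: the chronological format 97/178 = 54.5%, Format A 87/171 = 50.9% → the chronological format
(Neither sweeps every industry group, but the chronological format has the higher pooled rate.)

the chronological format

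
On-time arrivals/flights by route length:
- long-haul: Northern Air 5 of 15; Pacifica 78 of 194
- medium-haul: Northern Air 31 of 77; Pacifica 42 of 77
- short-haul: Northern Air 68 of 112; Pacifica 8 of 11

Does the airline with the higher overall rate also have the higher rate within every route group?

Long-haul: Northern Air 5/15 = 33.3%, Pacifica 78/194 = 40.2% → Pacifica
Medium-haul: Northern Air 31/77 = 40.3%, Pacifica 42/77 = 54.5% → Pacifica
Short-haul: Northern Air 68/112 = 60.7%, Pacifica 8/11 = 72.7% → Pacifica
Overall: Northern Air 104/204 = 51.0%, Pacifica 128/282 = 45.4% → Northern Air
Pacifica wins each route group but Northern Air wins overall — the comparison reverses. Pacifica's flights skew toward long-haul, which has a lower base rate.

No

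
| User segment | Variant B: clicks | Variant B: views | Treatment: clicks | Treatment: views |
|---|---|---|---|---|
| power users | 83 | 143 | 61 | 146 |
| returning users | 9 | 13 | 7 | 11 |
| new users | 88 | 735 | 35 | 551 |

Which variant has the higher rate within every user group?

Power users: Variant B 83/143 = 58.0%, Treatment 61/146 = 41.8% → Variant B
Returning users: Variant B 9/13 = 69.2%, Treatment 7/11 = 63.6% → Variant B
New users: Variant B 88/735 = 12.0%, Treatment 35/551 = 6.4% → Variant B
Variant B has the higher rate in all 3 groups.

Variant B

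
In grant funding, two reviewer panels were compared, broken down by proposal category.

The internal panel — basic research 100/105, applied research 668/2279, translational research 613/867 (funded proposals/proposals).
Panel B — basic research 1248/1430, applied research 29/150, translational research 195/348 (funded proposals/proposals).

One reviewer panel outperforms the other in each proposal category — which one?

the internal panel

Basic research: the internal panel 100/105 = 95.2%, Panel B 1248/1430 = 87.3% → the internal panel
Applied research: the internal panel 668/2279 = 29.3%, Panel B 29/150 = 19.3% → the internal panel
Translational research: the internal panel 613/867 = 70.7%, Panel B 195/348 = 56.0% → the internal panel
The internal panel has the higher rate in all 3 groups.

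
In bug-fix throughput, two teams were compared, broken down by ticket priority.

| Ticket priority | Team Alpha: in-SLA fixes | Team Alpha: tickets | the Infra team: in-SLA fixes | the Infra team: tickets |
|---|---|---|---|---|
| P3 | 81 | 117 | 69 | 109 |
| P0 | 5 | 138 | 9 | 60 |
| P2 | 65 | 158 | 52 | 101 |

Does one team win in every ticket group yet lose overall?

No

P3: Team Alpha 81/117 = 69.2%, the Infra team 69/109 = 63.3% → Team Alpha
P0: Team Alpha 5/138 = 3.6%, the Infra team 9/60 = 15.0% → the Infra team
P2: Team Alpha 65/158 = 41.1%, the Infra team 52/101 = 51.5% → the Infra team
Overall: Team Alpha 151/413 = 36.6%, the Infra team 130/270 = 48.1% → the Infra team
Neither sweeps: Team Alpha wins 1 of 3 groups, the Infra team wins 2. The Infra team wins overall but not every group — no Simpson reversal.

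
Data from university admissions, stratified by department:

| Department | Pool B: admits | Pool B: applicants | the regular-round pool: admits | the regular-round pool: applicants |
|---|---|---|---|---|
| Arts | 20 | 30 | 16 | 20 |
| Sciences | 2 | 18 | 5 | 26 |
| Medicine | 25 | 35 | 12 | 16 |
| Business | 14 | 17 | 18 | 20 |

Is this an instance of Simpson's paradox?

No

Arts: Pool B 20/30 = 66.7%, the regular-round pool 16/20 = 80.0% → the regular-round pool
Sciences: Pool B 2/18 = 11.1%, the regular-round pool 5/26 = 19.2% → the regular-round pool
Medicine: Pool B 25/35 = 71.4%, the regular-round pool 12/16 = 75.0% → the regular-round pool
Business: Pool B 14/17 = 82.4%, the regular-round pool 18/20 = 90.0% → the regular-round pool
Overall: Pool B 61/100 = 61.0%, the regular-round pool 51/82 = 62.2% → the regular-round pool
The regular-round pool wins overall and in every department group — no reversal.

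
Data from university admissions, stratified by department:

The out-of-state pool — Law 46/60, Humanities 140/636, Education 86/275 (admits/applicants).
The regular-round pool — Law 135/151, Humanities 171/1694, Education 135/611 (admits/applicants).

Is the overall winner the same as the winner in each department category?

No

Law: the out-of-state pool 46/60 = 76.7%, the regular-round pool 135/151 = 89.4% → the regular-round pool
Humanities: the out-of-state pool 140/636 = 22.0%, the regular-round pool 171/1694 = 10.1% → the out-of-state pool
Education: the out-of-state pool 86/275 = 31.3%, the regular-round pool 135/611 = 22.1% → the out-of-state pool
Overall: the out-of-state pool 272/971 = 28.0%, the regular-round pool 441/2456 = 18.0% → the out-of-state pool
Neither sweeps: the out-of-state pool wins 2 of 3 groups, the regular-round pool wins 1. The out-of-state pool wins overall but not every group — no Simpson reversal.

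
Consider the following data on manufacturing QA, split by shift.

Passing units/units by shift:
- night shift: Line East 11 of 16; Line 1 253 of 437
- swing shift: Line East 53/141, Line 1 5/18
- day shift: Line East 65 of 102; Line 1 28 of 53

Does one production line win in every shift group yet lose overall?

Night shift: Line East 11/16 = 68.8%, Line 1 253/437 = 57.9% → Line East
Swing shift: Line East 53/141 = 37.6%, Line 1 5/18 = 27.8% → Line East
Day shift: Line East 65/102 = 63.7%, Line 1 28/53 = 52.8% → Line East
Overall: Line East 129/259 = 49.8%, Line 1 286/508 = 56.3% → Line 1
Line East wins each shift group but Line 1 wins overall — the comparison reverses. Line East's units skew toward swing shift, which has a lower base rate.

Yes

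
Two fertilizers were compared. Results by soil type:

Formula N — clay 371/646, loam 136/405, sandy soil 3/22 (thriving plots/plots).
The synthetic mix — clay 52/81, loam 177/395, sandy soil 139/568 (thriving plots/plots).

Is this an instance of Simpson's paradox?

Yes

Clay: Formula N 371/646 = 57.4%, the synthetic mix 52/81 = 64.2% → the synthetic mix
Loam: Formula N 136/405 = 33.6%, the synthetic mix 177/395 = 44.8% → the synthetic mix
Sandy soil: Formula N 3/22 = 13.6%, the synthetic mix 139/568 = 24.5% → the synthetic mix
Overall: Formula N 510/1073 = 47.5%, the synthetic mix 368/1044 = 35.2% → Formula N
The synthetic mix wins each soil group but Formula N wins overall — the comparison reverses. The synthetic mix's plots skew toward sandy soil, which has a lower base rate.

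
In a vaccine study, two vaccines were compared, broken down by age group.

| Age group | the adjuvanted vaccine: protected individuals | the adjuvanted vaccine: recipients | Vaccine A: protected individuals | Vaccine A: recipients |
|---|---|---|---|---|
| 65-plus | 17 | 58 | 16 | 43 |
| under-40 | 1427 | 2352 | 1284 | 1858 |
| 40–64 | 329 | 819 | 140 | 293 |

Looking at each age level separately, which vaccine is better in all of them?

65-plus: the adjuvanted vaccine 17/58 = 29.3%, Vaccine A 16/43 = 37.2% → Vaccine A
Under-40: the adjuvanted vaccine 1427/2352 = 60.7%, Vaccine A 1284/1858 = 69.1% → Vaccine A
40–64: the adjuvanted vaccine 329/819 = 40.2%, Vaccine A 140/293 = 47.8% → Vaccine A
Vaccine A has the higher rate in all 3 groups.

Vaccine A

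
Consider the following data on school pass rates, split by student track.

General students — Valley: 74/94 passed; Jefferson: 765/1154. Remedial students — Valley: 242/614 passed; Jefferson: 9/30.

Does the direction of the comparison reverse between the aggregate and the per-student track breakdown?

General: Valley 74/94 = 78.7%, Jefferson 765/1154 = 66.3% → Valley
Remedial: Valley 242/614 = 39.4%, Jefferson 9/30 = 30.0% → Valley
Overall: Valley 316/708 = 44.6%, Jefferson 774/1184 = 65.4% → Jefferson
Valley wins each student group but Jefferson wins overall — the comparison reverses. Valley's students skew toward remedial, which has a lower base rate.

Yes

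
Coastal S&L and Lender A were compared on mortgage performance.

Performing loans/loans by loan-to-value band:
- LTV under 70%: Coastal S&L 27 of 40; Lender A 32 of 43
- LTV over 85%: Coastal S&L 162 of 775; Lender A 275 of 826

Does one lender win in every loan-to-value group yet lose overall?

No

LTV under 70%: Coastal S&L 27/40 = 67.5%, Lender A 32/43 = 74.4% → Lender A
LTV over 85%: Coastal S&L 162/775 = 20.9%, Lender A 275/826 = 33.3% → Lender A
Overall: Coastal S&L 189/815 = 23.2%, Lender A 307/869 = 35.3% → Lender A
Lender A wins overall and in every loan-to-value group — no reversal.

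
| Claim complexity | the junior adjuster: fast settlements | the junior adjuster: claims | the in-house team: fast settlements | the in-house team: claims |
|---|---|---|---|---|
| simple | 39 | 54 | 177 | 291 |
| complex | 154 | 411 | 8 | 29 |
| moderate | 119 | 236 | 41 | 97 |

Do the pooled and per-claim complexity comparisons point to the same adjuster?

Simple: the junior adjuster 39/54 = 72.2%, the in-house team 177/291 = 60.8% → the junior adjuster
Complex: the junior adjuster 154/411 = 37.5%, the in-house team 8/29 = 27.6% → the junior adjuster
Moderate: the junior adjuster 119/236 = 50.4%, the in-house team 41/97 = 42.3% → the junior adjuster
Overall: the junior adjuster 312/701 = 44.5%, the in-house team 226/417 = 54.2% → the in-house team
The junior adjuster wins each claim group but the in-house team wins overall — the comparison reverses. The junior adjuster's claims skew toward complex, which has a lower base rate.

No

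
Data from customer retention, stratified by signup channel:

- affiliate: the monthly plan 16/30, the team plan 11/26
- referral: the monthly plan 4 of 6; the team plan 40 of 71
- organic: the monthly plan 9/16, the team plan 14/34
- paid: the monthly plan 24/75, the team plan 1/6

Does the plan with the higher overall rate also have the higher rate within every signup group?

Affiliate: the monthly plan 16/30 = 53.3%, the team plan 11/26 = 42.3% → the monthly plan
Referral: the monthly plan 4/6 = 66.7%, the team plan 40/71 = 56.3% → the monthly plan
Organic: the monthly plan 9/16 = 56.2%, the team plan 14/34 = 41.2% → the monthly plan
Paid: the monthly plan 24/75 = 32.0%, the team plan 1/6 = 16.7% → the monthly plan
Overall: the monthly plan 53/127 = 41.7%, the team plan 66/137 = 48.2% → the team plan
The monthly plan wins each signup group but the team plan wins overall — the comparison reverses. The monthly plan's customers skew toward paid, which has a lower base rate.

No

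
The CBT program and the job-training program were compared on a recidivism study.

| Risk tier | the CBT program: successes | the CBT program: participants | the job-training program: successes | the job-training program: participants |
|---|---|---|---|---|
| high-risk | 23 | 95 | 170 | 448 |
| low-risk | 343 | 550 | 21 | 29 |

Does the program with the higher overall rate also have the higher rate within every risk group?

No

High-risk: the CBT program 23/95 = 24.2%, the job-training program 170/448 = 37.9% → the job-training program
Low-risk: the CBT program 343/550 = 62.4%, the job-training program 21/29 = 72.4% → the job-training program
Overall: the CBT program 366/645 = 56.7%, the job-training program 191/477 = 40.0% → the CBT program
The job-training program wins each risk group but the CBT program wins overall — the comparison reverses. The job-training program's participants skew toward high-risk, which has a lower base rate.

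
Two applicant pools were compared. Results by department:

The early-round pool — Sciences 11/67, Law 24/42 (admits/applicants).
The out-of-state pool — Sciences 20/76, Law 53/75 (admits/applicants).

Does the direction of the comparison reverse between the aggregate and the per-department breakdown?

Sciences: the early-round pool 11/67 = 16.4%, the out-of-state pool 20/76 = 26.3% → the out-of-state pool
Law: the early-round pool 24/42 = 57.1%, the out-of-state pool 53/75 = 70.7% → the out-of-state pool
Overall: the early-round pool 35/109 = 32.1%, the out-of-state pool 73/151 = 48.3% → the out-of-state pool
The out-of-state pool wins overall and in every department group — no reversal.

No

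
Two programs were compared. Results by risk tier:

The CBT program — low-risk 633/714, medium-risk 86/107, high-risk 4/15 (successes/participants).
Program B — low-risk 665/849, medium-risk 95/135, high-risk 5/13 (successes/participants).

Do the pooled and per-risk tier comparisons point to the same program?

No

Low-risk: the CBT program 633/714 = 88.7%, Program B 665/849 = 78.3% → the CBT program
Medium-risk: the CBT program 86/107 = 80.4%, Program B 95/135 = 70.4% → the CBT program
High-risk: the CBT program 4/15 = 26.7%, Program B 5/13 = 38.5% → Program B
Overall: the CBT program 723/836 = 86.5%, Program B 765/997 = 76.7% → the CBT program
Neither sweeps: the CBT program wins 2 of 3 groups, Program B wins 1. The CBT program wins overall but not every group — no Simpson reversal.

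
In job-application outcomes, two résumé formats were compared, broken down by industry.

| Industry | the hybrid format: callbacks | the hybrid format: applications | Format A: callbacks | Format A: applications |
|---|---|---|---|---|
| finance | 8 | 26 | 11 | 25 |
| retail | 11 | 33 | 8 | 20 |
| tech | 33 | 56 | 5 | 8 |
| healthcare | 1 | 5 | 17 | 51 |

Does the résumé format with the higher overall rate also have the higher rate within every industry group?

Finance: the hybrid format 8/26 = 30.8%, Format A 11/25 = 44.0% → Format A
Retail: the hybrid format 11/33 = 33.3%, Format A 8/20 = 40.0% → Format A
Tech: the hybrid format 33/56 = 58.9%, Format A 5/8 = 62.5% → Format A
Healthcare: the hybrid format 1/5 = 20.0%, Format A 17/51 = 33.3% → Format A
Overall: the hybrid format 53/120 = 44.2%, Format A 41/104 = 39.4% → the hybrid format
Format A wins each industry group but the hybrid format wins overall — the comparison reverses. Format A's applications skew toward healthcare, which has a lower base rate.

No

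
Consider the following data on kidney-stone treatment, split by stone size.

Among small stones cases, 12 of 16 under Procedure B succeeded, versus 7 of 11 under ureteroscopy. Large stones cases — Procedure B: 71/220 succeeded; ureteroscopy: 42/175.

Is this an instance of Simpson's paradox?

No

Small stones: Procedure B 12/16 = 75.0%, ureteroscopy 7/11 = 63.6% → Procedure B
Large stones: Procedure B 71/220 = 32.3%, ureteroscopy 42/175 = 24.0% → Procedure B
Overall: Procedure B 83/236 = 35.2%, ureteroscopy 49/186 = 26.3% → Procedure B
Procedure B wins overall and in every stone group — no reversal.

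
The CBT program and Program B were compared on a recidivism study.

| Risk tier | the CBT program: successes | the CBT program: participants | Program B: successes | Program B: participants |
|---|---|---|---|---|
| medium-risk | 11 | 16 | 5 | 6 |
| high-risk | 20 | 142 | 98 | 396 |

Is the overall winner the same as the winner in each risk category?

Medium-risk: the CBT program 11/16 = 68.8%, Program B 5/6 = 83.3% → Program B
High-risk: the CBT program 20/142 = 14.1%, Program B 98/396 = 24.7% → Program B
Overall: the CBT program 31/158 = 19.6%, Program B 103/402 = 25.6% → Program B
Program B wins overall and in every risk group — no reversal.

Yes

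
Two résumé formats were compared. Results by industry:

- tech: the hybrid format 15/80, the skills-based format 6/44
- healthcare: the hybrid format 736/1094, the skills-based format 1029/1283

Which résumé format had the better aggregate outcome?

Tech: the hybrid format 15/80 = 18.8%, the skills-based format 6/44 = 13.6% → the hybrid format
Healthcare: the hybrid format 736/1094 = 67.3%, the skills-based format 1029/1283 = 80.2% → the skills-based format
Overall: the hybrid format 751/1174 = 64.0%, the skills-based format 1035/1327 = 78.0% → the skills-based format
(Neither sweeps every industry group, but the skills-based format has the higher pooled rate.)

the skills-based format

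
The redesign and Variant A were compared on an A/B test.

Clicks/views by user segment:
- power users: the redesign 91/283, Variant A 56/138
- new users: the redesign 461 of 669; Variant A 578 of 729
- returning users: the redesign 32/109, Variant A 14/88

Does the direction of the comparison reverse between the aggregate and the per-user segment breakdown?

Power users: the redesign 91/283 = 32.2%, Variant A 56/138 = 40.6% → Variant A
New users: the redesign 461/669 = 68.9%, Variant A 578/729 = 79.3% → Variant A
Returning users: the redesign 32/109 = 29.4%, Variant A 14/88 = 15.9% → the redesign
Overall: the redesign 584/1061 = 55.0%, Variant A 648/955 = 67.9% → Variant A
Neither sweeps: the redesign wins 1 of 3 groups, Variant A wins 2. Variant A wins overall but not every group — no Simpson reversal.

No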